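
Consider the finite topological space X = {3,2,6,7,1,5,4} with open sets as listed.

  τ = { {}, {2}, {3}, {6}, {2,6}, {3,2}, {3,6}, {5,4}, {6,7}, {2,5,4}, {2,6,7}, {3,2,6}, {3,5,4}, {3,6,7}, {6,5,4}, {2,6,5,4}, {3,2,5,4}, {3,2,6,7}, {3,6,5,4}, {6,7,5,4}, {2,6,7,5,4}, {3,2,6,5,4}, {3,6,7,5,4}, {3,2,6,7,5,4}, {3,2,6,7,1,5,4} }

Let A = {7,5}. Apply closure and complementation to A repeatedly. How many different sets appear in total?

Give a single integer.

complement {3,2,6,1,4}; its interior {3,2,6}; cl(A) = X∖{3,2,6} = {7,1,5,4}
With k = closure, c = complement:
  1. A     = {7,5}
  2. kA    = {7,1,5,4}
  3. cA    = {3,2,6,1,4}
  4. ckA   = {3,2,6}
  5. kcA   = {3,2,6,7,1,5,4}
  6. kckA  = {3,2,6,7,1}
  7. ckcA  = {}
  8. ckckA = {5,4}
  9. kckckA = {1,5,4}
  10. ckckckA = {3,2,6,7}
k, c of each give nothing new

10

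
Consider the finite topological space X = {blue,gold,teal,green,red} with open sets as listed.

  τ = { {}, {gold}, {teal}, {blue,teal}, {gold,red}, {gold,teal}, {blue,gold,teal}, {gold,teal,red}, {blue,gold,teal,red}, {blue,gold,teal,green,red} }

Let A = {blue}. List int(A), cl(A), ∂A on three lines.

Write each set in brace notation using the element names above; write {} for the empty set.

opens ⊆ A: {}; union → int = {}
complement {gold,teal,green,red}; its interior {gold,teal,red}; cl(A) = X∖{gold,teal,red} = {blue,green}
boundary = {blue,green} ∖ {} = {blue,green}

int(A) = {}
cl(A)  = {blue,green}
∂A     = {blue,green}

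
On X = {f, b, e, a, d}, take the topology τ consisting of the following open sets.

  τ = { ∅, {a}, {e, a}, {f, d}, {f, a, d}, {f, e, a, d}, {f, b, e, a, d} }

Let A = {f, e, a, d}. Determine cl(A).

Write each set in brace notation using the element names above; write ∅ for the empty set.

{f, b, e, a, d}

X∖A={b}, int(X∖A)=∅, hence cl(A)={f, b, e, a, d}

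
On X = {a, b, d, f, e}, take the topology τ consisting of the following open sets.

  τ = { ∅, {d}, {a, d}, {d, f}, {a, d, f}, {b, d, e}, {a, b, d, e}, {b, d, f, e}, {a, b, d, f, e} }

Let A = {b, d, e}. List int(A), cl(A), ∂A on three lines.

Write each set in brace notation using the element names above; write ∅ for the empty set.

opens ⊆ A: ∅, {d}, {b, d, e}; union → int = {b, d, e}
complement {a, f}; its interior ∅; cl(A) = X∖∅ = {a, b, d, f, e}
boundary = {a, b, d, f, e} ∖ {b, d, e} = {a, f}

int(A) = {b, d, e}
cl(A)  = {a, b, d, f, e}
∂A     = {a, f}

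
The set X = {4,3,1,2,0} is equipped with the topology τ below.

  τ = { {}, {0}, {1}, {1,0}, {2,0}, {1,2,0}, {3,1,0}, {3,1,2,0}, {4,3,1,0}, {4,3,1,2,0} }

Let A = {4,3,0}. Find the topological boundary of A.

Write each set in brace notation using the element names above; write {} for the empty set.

{4,3,2}

opens ⊆ A: {}, {0}; union → int = {0}
complement {1,2}; its interior {1}; cl(A) = X∖{1} = {4,3,2,0}
boundary = {4,3,2,0} ∖ {0} = {4,3,2}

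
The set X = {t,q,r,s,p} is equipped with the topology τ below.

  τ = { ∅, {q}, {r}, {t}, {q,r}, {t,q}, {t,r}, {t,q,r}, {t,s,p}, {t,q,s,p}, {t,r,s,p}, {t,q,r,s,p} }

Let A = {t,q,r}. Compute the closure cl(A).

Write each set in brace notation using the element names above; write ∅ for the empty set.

{t,q,r,s,p}

closure: X∖int(X∖A) = X∖∅ = {t,q,r,s,p}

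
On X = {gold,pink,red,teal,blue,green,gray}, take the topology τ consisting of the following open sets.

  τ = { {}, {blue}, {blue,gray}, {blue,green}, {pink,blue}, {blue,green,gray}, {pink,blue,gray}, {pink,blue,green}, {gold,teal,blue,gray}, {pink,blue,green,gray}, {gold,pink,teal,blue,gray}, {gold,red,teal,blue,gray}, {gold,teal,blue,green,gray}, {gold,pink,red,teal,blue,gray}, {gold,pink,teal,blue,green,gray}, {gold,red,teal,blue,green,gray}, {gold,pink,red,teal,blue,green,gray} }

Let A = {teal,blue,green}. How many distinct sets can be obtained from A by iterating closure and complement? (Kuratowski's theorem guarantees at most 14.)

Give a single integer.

complement {gold,pink,red,gray}; its interior {}; cl(A) = X∖{} = {gold,pink,red,teal,blue,green,gray}
With k = closure, c = complement:
  1. A     = {teal,blue,green}
  2. kA    = {gold,pink,red,teal,blue,green,gray}
  3. cA    = {gold,pink,red,gray}
  4. ckA   = {}
  5. kcA   = {gold,pink,red,teal,gray}
  6. ckcA  = {blue,green}
k, c of each give nothing new

6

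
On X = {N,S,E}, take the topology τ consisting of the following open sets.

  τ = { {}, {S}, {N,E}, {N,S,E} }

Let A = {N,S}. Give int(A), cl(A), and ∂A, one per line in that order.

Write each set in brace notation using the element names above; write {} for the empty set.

int(A) = {S}
cl(A)  = {N,S,E}
∂A     = {N,E}

open subsets of A: {}, {S}; so int(A) = {S}
closure: X∖int(X∖A) = X∖{} = {N,S,E}
∂A = {N,S,E} minus {S} = {N,E}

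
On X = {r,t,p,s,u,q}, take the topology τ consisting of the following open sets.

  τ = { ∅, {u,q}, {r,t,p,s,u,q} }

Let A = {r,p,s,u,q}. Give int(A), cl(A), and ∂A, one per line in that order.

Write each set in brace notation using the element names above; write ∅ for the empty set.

int(A) = {u,q}
cl(A)  = {r,t,p,s,u,q}
∂A     = {r,t,p,s}

U open, U⊆A: ∅, {u,q}. int(A) = ⋃ = {u,q}
X∖A={t}, int(X∖A)=∅, hence cl(A)={r,t,p,s,u,q}
∂A: remove int from cl → {r,t,p,s}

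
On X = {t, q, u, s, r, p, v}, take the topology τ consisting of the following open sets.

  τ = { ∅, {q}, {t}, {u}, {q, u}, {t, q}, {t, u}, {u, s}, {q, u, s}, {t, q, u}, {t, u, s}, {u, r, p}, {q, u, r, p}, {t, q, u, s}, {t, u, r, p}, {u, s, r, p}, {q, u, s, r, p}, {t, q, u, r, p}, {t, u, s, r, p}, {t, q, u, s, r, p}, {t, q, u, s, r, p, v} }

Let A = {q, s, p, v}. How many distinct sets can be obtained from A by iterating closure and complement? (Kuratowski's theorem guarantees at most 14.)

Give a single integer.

X∖A={t, u, r}, int(X∖A)={t, u}, hence cl(A)={q, s, r, p, v}
Orbit (k=closure, c=complement):
  1. A     = {q, s, p, v}
  2. kA    = {q, s, r, p, v}
  3. cA    = {t, u, r}
  4. ckA   = {t, u}
  5. kcA   = {t, u, s, r, p, v}
  6. ckcA  = {q}
  7. kckcA = {q, v}
  8. ckckcA = {t, u, s, r, p}
(closed under both — stop)

8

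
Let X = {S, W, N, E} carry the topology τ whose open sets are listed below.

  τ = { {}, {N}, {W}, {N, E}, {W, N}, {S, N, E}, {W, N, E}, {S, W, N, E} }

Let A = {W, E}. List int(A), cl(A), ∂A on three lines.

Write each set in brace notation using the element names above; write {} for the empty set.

int(A) = {W}
cl(A)  = {S, W, E}
∂A     = {S, E}

U open, U⊆A: {}, {W}. int(A) = ⋃ = {W}
X∖A={S, N}, int(X∖A)={N}, hence cl(A)={S, W, E}
∂A: remove int from cl → {S, E}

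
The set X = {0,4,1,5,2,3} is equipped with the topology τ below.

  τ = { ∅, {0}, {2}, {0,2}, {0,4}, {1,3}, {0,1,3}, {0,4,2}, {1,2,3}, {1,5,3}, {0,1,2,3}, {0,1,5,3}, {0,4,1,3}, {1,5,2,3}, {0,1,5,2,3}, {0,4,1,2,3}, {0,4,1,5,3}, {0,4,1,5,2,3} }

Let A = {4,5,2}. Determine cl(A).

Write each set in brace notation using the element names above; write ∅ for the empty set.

{4,5,2}

X∖A={0,1,3}, int(X∖A)={0,1,3}, hence cl(A)={4,5,2}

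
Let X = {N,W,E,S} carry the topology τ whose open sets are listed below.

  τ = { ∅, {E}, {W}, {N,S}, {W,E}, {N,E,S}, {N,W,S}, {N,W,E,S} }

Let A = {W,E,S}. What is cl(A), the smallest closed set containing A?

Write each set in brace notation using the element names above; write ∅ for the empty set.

X∖A={N}, int(X∖A)=∅, hence cl(A)={N,W,E,S}

{N,W,E,S}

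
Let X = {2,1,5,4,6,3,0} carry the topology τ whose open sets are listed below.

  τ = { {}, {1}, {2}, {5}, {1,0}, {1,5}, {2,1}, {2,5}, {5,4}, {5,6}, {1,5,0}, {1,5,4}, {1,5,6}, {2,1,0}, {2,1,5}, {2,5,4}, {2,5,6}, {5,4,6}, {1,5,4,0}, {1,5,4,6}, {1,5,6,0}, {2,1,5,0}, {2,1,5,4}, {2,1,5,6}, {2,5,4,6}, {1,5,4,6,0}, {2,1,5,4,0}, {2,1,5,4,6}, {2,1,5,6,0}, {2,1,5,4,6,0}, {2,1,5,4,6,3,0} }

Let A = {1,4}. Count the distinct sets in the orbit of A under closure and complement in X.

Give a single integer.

10

X∖A={2,5,6,3,0}, int(X∖A)={2,5,6}, hence cl(A)={1,4,3,0}
Orbit (k=closure, c=complement):
  1. A     = {1,4}
  2. kA    = {1,4,3,0}
  3. cA    = {2,5,6,3,0}
  4. ckA   = {2,5,6}
  5. kcA   = {2,5,4,6,3,0}
  6. kckA  = {2,5,4,6,3}
  7. ckcA  = {1}
  8. ckckA = {1,0}
  9. kckcA = {1,3,0}
  10. ckckcA = {2,5,4,6}
(closed under both — stop)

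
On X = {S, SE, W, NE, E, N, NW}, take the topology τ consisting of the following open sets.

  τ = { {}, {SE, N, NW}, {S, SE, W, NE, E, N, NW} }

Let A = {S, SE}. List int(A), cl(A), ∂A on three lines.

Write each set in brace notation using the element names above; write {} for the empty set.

int(A) = {}
cl(A)  = {S, SE, W, NE, E, N, NW}
∂A     = {S, SE, W, NE, E, N, NW}

opens ⊆ A: {}; union → int = {}
complement {W, NE, E, N, NW}; its interior {}; cl(A) = X∖{} = {S, SE, W, NE, E, N, NW}
boundary = {S, SE, W, NE, E, N, NW} ∖ {} = {S, SE, W, NE, E, N, NW}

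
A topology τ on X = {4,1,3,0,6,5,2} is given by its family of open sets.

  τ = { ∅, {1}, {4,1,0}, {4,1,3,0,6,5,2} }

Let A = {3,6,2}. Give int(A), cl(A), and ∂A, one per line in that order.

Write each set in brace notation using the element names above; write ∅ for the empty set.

opens ⊆ A: ∅; union → int = ∅
complement {4,1,0,5}; its interior {4,1,0}; cl(A) = X∖{4,1,0} = {3,6,5,2}
boundary = {3,6,5,2} ∖ ∅ = {3,6,5,2}

int(A) = ∅
cl(A)  = {3,6,5,2}
∂A     = {3,6,5,2}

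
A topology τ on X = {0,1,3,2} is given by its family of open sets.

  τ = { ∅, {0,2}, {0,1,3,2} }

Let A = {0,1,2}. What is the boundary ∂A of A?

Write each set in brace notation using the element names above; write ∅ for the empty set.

{1,3}

interior: largest open inside A is {0,2} (from ∅, {0,2})
cl via duality: int({3}) = ∅, so X∖∅ = {0,1,3,2}
cl∖int = {1,3}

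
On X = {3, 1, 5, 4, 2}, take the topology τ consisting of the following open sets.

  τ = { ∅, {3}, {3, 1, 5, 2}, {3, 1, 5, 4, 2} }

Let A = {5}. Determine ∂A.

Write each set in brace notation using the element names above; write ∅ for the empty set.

{1, 5, 4, 2}

open subsets of A: ∅; so int(A) = ∅
closure: X∖int(X∖A) = X∖{3} = {1, 5, 4, 2}
∂A = {1, 5, 4, 2} minus ∅ = {1, 5, 4, 2}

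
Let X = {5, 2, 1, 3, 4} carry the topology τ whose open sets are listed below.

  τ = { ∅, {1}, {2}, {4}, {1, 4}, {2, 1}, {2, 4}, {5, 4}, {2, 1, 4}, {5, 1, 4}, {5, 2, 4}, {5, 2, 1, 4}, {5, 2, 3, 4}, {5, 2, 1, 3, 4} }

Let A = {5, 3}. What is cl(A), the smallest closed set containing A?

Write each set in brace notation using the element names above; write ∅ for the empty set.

{5, 3}

complement {2, 1, 4}; its interior {2, 1, 4}; cl(A) = X∖{2, 1, 4} = {5, 3}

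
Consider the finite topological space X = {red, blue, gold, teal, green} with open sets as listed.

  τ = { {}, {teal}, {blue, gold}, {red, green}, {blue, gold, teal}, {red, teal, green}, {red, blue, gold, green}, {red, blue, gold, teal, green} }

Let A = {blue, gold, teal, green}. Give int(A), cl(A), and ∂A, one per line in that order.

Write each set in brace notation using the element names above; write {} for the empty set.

int(A) = {blue, gold, teal}
cl(A)  = {red, blue, gold, teal, green}
∂A     = {red, green}

opens ⊆ A: {}, {teal}, {blue, gold}, {blue, gold, teal}; union → int = {blue, gold, teal}
complement {red}; its interior {}; cl(A) = X∖{} = {red, blue, gold, teal, green}
boundary = {red, blue, gold, teal, green} ∖ {blue, gold, teal} = {red, green}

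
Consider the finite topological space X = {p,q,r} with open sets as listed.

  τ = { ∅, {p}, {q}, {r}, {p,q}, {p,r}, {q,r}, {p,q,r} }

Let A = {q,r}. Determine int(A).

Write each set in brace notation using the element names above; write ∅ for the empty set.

{q,r}

U open, U⊆A: ∅, {q}, {r}, {q,r}. int(A) = ⋃ = {q,r}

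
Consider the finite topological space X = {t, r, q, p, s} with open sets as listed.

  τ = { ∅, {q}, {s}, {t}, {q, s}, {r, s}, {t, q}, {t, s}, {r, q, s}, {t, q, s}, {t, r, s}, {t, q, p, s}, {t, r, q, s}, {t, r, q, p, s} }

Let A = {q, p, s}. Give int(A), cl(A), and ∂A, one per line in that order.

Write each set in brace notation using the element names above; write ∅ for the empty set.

int(A) = {q, s}
cl(A)  = {r, q, p, s}
∂A     = {r, p}

open subsets of A: ∅, {q}, {s}, {q, s}; so int(A) = {q, s}
closure: X∖int(X∖A) = X∖{t} = {r, q, p, s}
∂A = {r, q, p, s} minus {q, s} = {r, p}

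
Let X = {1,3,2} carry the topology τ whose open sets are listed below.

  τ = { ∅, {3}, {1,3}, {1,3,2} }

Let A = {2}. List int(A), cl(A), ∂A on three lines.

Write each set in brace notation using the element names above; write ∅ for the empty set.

opens ⊆ A: ∅; union → int = ∅
complement {1,3}; its interior {1,3}; cl(A) = X∖{1,3} = {2}
boundary = {2} ∖ ∅ = {2}

int(A) = ∅
cl(A)  = {2}
∂A     = {2}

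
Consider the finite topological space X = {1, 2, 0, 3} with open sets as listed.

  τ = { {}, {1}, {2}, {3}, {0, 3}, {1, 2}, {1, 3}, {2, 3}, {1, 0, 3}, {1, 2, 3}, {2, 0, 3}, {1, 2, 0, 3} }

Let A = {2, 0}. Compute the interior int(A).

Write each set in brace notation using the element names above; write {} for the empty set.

open subsets of A: {}, {2}; so int(A) = {2}

{2}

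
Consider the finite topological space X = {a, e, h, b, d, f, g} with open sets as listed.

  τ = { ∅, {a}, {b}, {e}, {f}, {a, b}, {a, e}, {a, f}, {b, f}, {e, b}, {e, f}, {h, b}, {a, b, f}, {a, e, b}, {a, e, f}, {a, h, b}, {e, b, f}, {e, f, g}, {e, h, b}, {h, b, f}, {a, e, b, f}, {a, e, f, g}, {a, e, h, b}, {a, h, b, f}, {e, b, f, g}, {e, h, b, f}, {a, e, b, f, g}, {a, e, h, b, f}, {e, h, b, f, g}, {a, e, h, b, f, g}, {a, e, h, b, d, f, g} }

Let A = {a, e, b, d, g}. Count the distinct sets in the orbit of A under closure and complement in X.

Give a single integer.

8

closure: X∖int(X∖A) = X∖{f} = {a, e, h, b, d, g}
Let k=closure and c=complement:
  1. A     = {a, e, b, d, g}
  2. kA    = {a, e, h, b, d, g}
  3. cA    = {h, f}
  4. ckA   = {f}
  5. kcA   = {h, d, f, g}
  6. kckA  = {d, f, g}
  7. ckcA  = {a, e, b}
  8. ckckA = {a, e, h, b}
— saturated at 8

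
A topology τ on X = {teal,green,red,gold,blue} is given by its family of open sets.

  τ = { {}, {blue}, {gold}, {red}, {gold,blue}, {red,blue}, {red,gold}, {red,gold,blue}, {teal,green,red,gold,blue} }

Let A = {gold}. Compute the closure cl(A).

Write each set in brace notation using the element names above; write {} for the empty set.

closure: X∖int(X∖A) = X∖{red,blue} = {teal,green,gold}

{teal,green,gold}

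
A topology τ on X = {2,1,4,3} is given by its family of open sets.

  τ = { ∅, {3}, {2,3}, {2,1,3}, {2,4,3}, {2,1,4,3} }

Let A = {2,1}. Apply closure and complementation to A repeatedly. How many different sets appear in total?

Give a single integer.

6

X∖A={4,3}, int(X∖A)={3}, hence cl(A)={2,1,4}
Orbit (k=closure, c=complement):
  1. A     = {2,1}
  2. kA    = {2,1,4}
  3. cA    = {4,3}
  4. ckA   = {3}
  5. kcA   = {2,1,4,3}
  6. ckcA  = ∅
(closed under both — stop)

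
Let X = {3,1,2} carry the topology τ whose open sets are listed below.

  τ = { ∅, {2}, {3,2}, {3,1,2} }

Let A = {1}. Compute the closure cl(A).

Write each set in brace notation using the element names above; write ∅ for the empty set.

{1}

cl via duality: int({3,2}) = {3,2}, so X∖{3,2} = {1}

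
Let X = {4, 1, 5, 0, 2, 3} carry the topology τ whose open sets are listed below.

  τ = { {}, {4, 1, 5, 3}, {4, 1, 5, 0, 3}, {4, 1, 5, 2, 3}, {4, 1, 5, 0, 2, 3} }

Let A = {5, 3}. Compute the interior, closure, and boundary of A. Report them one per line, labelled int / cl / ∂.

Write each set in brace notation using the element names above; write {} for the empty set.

int(A) = {}
cl(A)  = {4, 1, 5, 0, 2, 3}
∂A     = {4, 1, 5, 0, 2, 3}

interior: largest open inside A is {} (from {})
cl via duality: int({4, 1, 0, 2}) = {}, so X∖{} = {4, 1, 5, 0, 2, 3}
cl∖int = {4, 1, 5, 0, 2, 3}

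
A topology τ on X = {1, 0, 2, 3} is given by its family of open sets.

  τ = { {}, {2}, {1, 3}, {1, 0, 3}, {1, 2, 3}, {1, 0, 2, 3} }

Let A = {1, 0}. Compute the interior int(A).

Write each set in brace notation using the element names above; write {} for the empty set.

{}

open subsets of A: {}; so int(A) = {}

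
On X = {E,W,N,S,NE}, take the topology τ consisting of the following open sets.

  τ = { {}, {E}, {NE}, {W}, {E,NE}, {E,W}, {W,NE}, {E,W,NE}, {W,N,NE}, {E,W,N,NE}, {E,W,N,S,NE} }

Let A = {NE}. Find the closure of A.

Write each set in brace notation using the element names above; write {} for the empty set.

{N,S,NE}

complement {E,W,N,S}; its interior {E,W}; cl(A) = X∖{E,W} = {N,S,NE}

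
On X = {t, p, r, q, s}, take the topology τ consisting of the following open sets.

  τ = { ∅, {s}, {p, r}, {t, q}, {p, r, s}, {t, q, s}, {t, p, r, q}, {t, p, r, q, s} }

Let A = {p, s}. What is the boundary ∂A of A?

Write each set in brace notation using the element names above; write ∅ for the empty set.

opens ⊆ A: ∅, {s}; union → int = {s}
complement {t, r, q}; its interior {t, q}; cl(A) = X∖{t, q} = {p, r, s}
boundary = {p, r, s} ∖ {s} = {p, r}

{p, r}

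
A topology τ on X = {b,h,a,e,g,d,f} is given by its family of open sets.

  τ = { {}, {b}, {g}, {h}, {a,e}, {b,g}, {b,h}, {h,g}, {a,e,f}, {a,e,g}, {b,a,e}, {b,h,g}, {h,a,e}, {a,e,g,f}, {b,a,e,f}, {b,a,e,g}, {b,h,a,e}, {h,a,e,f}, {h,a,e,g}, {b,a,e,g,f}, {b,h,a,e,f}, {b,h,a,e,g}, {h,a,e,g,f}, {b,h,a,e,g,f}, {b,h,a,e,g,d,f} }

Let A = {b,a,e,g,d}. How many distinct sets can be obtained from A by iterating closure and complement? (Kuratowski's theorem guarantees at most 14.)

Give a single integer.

8

X∖A={h,f}, int(X∖A)={h}, hence cl(A)={b,a,e,g,d,f}
Orbit (k=closure, c=complement):
  1. A     = {b,a,e,g,d}
  2. kA    = {b,a,e,g,d,f}
  3. cA    = {h,f}
  4. ckA   = {h}
  5. kcA   = {h,d,f}
  6. kckA  = {h,d}
  7. ckcA  = {b,a,e,g}
  8. ckckA = {b,a,e,g,f}
(closed under both — stop)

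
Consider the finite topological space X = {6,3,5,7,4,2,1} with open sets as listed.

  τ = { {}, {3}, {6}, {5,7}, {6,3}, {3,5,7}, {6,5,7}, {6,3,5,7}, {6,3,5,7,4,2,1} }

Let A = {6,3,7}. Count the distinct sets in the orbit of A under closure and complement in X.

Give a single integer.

8

cl via duality: int({5,4,2,1}) = {}, so X∖{} = {6,3,5,7,4,2,1}
Write k for closure, c for complement:
  1. A     = {6,3,7}
  2. kA    = {6,3,5,7,4,2,1}
  3. cA    = {5,4,2,1}
  4. ckA   = {}
  5. kcA   = {5,7,4,2,1}
  6. ckcA  = {6,3}
  7. kckcA = {6,3,4,2,1}
  8. ckckcA = {5,7}
applying k or c yields no new set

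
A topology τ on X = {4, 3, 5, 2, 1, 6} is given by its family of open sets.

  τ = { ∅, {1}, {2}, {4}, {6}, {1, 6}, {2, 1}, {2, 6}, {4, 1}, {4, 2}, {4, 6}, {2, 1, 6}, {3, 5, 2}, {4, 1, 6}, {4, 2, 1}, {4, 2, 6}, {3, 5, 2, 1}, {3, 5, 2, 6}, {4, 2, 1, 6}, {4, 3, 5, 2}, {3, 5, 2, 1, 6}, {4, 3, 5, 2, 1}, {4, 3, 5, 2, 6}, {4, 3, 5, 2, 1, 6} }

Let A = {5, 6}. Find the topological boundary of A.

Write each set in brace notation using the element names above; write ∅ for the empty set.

{3, 5}

open subsets of A: ∅, {6}; so int(A) = {6}
closure: X∖int(X∖A) = X∖{4, 2, 1} = {3, 5, 6}
∂A = {3, 5, 6} minus {6} = {3, 5}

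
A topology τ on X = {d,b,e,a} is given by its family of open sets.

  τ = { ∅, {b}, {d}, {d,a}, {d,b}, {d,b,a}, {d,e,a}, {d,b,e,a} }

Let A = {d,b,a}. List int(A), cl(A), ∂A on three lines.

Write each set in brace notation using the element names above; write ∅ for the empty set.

open subsets of A: ∅, {b}, {d}, {d,a}, {d,b}, {d,b,a}; so int(A) = {d,b,a}
closure: X∖int(X∖A) = X∖∅ = {d,b,e,a}
∂A = {d,b,e,a} minus {d,b,a} = {e}

int(A) = {d,b,a}
cl(A)  = {d,b,e,a}
∂A     = {e}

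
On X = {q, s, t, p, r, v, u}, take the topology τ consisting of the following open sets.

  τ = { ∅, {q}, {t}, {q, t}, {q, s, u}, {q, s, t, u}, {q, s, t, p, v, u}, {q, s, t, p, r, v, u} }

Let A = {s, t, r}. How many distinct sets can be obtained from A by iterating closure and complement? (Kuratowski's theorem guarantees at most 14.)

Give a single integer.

closure: X∖int(X∖A) = X∖{q} = {s, t, p, r, v, u}
Let k=closure and c=complement:
  1. A     = {s, t, r}
  2. kA    = {s, t, p, r, v, u}
  3. cA    = {q, p, v, u}
  4. ckA   = {q}
  5. kcA   = {q, s, p, r, v, u}
  6. ckcA  = {t}
  7. kckcA = {t, p, r, v}
  8. ckckcA = {q, s, u}
— saturated at 8

8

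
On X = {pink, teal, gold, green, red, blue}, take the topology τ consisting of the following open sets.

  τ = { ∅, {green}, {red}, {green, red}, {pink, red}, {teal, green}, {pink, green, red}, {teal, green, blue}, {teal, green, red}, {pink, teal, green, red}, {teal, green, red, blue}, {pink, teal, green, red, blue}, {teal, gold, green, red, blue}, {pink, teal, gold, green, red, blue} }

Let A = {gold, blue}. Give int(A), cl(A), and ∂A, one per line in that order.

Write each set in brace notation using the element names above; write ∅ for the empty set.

open subsets of A: ∅; so int(A) = ∅
closure: X∖int(X∖A) = X∖{pink, teal, green, red} = {gold, blue}
∂A = {gold, blue} minus ∅ = {gold, blue}

int(A) = ∅
cl(A)  = {gold, blue}
∂A     = {gold, blue}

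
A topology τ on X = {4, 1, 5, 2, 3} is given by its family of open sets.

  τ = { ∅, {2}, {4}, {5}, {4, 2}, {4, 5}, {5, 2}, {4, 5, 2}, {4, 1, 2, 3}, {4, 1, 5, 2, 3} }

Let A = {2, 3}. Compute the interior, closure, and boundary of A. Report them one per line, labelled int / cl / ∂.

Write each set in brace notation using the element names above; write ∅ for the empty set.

interior: largest open inside A is {2} (from ∅, {2})
cl via duality: int({4, 1, 5}) = {4, 5}, so X∖{4, 5} = {1, 2, 3}
cl∖int = {1, 3}

int(A) = {2}
cl(A)  = {1, 2, 3}
∂A     = {1, 3}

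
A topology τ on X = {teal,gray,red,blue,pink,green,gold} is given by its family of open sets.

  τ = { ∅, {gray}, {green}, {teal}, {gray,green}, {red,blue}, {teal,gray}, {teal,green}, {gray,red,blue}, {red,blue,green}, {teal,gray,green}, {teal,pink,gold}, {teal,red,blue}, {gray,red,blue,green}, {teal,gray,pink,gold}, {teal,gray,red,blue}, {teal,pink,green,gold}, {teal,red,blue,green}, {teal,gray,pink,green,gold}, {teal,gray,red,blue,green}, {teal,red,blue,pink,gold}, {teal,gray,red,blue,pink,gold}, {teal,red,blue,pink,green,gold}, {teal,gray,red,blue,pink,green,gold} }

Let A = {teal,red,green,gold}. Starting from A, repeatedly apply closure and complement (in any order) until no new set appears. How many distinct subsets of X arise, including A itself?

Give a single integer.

8

complement {gray,blue,pink}; its interior {gray}; cl(A) = X∖{gray} = {teal,red,blue,pink,green,gold}
With k = closure, c = complement:
  1. A     = {teal,red,green,gold}
  2. kA    = {teal,red,blue,pink,green,gold}
  3. cA    = {gray,blue,pink}
  4. ckA   = {gray}
  5. kcA   = {gray,red,blue,pink,gold}
  6. ckcA  = {teal,green}
  7. kckcA = {teal,pink,green,gold}
  8. ckckcA = {gray,red,blue}
k, c of each give nothing new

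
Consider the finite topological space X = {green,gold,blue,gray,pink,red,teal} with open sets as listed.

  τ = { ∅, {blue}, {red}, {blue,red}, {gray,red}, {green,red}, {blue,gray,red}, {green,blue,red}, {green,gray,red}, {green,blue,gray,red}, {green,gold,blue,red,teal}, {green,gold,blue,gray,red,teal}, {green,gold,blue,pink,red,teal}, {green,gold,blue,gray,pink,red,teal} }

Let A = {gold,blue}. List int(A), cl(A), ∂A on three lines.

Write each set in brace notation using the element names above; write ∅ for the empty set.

interior: largest open inside A is {blue} (from ∅, {blue})
cl via duality: int({green,gray,pink,red,teal}) = {green,gray,red}, so X∖{green,gray,red} = {gold,blue,pink,teal}
cl∖int = {gold,pink,teal}

int(A) = {blue}
cl(A)  = {gold,blue,pink,teal}
∂A     = {gold,pink,teal}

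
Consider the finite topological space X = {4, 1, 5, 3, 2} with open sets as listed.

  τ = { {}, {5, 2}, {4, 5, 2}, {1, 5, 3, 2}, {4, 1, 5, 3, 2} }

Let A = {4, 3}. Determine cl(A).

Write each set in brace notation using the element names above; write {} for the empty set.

complement {1, 5, 2}; its interior {5, 2}; cl(A) = X∖{5, 2} = {4, 1, 3}

{4, 1, 3}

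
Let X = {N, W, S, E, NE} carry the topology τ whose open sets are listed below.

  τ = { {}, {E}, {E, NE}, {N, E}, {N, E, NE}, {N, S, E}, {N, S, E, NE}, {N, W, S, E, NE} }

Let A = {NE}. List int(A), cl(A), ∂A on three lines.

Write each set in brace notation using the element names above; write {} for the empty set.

U open, U⊆A: {}. int(A) = ⋃ = {}
X∖A={N, W, S, E}, int(X∖A)={N, S, E}, hence cl(A)={W, NE}
∂A: remove int from cl → {W, NE}

int(A) = {}
cl(A)  = {W, NE}
∂A     = {W, NE}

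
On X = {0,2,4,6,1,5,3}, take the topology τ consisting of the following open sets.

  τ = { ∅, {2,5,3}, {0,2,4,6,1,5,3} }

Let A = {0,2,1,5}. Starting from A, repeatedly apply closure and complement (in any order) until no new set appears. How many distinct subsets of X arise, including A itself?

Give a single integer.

4

complement {4,6,3}; its interior ∅; cl(A) = X∖∅ = {0,2,4,6,1,5,3}
With k = closure, c = complement:
  1. A     = {0,2,1,5}
  2. kA    = {0,2,4,6,1,5,3}
  3. cA    = {4,6,3}
  4. ckA   = ∅
k, c of each give nothing new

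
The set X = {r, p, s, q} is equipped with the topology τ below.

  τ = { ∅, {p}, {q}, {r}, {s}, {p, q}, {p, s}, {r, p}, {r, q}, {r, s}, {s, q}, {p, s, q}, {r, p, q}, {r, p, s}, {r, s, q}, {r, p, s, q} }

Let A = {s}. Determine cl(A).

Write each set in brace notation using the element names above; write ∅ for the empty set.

{s}

X∖A={r, p, q}, int(X∖A)={r, p, q}, hence cl(A)={s}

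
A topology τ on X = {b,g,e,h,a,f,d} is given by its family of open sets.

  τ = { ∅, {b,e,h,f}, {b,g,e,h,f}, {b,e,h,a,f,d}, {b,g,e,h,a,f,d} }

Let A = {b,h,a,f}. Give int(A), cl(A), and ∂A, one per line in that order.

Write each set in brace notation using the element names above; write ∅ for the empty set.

open subsets of A: ∅; so int(A) = ∅
closure: X∖int(X∖A) = X∖∅ = {b,g,e,h,a,f,d}
∂A = {b,g,e,h,a,f,d} minus ∅ = {b,g,e,h,a,f,d}

int(A) = ∅
cl(A)  = {b,g,e,h,a,f,d}
∂A     = {b,g,e,h,a,f,d}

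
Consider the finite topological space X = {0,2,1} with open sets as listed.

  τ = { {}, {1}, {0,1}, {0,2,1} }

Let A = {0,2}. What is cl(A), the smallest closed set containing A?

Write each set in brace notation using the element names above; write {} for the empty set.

{0,2}

closure: X∖int(X∖A) = X∖{1} = {0,2}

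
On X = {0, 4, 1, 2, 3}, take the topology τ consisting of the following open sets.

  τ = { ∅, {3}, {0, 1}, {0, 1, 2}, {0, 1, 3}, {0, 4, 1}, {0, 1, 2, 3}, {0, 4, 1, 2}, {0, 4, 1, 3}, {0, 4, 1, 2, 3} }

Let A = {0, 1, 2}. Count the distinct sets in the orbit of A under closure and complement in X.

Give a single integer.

4

complement {4, 3}; its interior {3}; cl(A) = X∖{3} = {0, 4, 1, 2}
With k = closure, c = complement:
  1. A     = {0, 1, 2}
  2. kA    = {0, 4, 1, 2}
  3. cA    = {4, 3}
  4. ckA   = {3}
k, c of each give nothing new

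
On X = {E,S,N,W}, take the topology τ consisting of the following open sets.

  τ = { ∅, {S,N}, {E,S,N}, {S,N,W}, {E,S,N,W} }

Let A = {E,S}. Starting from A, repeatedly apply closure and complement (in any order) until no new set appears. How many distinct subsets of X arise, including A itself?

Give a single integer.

4

complement {N,W}; its interior ∅; cl(A) = X∖∅ = {E,S,N,W}
With k = closure, c = complement:
  1. A     = {E,S}
  2. kA    = {E,S,N,W}
  3. cA    = {N,W}
  4. ckA   = ∅
k, c of each give nothing new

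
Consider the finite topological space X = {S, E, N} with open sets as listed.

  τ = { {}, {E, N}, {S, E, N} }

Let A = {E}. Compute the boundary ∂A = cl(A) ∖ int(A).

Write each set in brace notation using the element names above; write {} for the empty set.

{S, E, N}

U open, U⊆A: {}. int(A) = ⋃ = {}
X∖A={S, N}, int(X∖A)={}, hence cl(A)={S, E, N}
∂A: remove int from cl → {S, E, N}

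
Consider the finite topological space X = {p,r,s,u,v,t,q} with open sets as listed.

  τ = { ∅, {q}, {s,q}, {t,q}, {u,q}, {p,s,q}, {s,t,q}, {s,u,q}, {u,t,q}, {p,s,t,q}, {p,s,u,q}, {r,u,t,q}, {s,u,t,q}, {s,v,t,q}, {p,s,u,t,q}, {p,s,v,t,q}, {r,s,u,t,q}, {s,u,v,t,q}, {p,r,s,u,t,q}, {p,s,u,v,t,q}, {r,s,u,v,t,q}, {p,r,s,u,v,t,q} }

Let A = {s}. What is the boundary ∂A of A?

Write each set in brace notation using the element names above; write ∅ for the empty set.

{p,s,v}

U open, U⊆A: ∅. int(A) = ⋃ = ∅
X∖A={p,r,u,v,t,q}, int(X∖A)={r,u,t,q}, hence cl(A)={p,s,v}
∂A: remove int from cl → {p,s,v}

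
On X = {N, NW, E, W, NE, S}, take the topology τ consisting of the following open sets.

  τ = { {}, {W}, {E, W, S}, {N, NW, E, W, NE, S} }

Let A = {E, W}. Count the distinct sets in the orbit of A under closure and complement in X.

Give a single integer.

X∖A={N, NW, NE, S}, int(X∖A)={}, hence cl(A)={N, NW, E, W, NE, S}
Orbit (k=closure, c=complement):
  1. A     = {E, W}
  2. kA    = {N, NW, E, W, NE, S}
  3. cA    = {N, NW, NE, S}
  4. ckA   = {}
  5. kcA   = {N, NW, E, NE, S}
  6. ckcA  = {W}
(closed under both — stop)

6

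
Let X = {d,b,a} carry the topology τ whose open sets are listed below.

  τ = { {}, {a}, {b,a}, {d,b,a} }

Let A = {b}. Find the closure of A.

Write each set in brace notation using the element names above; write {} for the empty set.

{d,b}

cl via duality: int({d,a}) = {a}, so X∖{a} = {d,b}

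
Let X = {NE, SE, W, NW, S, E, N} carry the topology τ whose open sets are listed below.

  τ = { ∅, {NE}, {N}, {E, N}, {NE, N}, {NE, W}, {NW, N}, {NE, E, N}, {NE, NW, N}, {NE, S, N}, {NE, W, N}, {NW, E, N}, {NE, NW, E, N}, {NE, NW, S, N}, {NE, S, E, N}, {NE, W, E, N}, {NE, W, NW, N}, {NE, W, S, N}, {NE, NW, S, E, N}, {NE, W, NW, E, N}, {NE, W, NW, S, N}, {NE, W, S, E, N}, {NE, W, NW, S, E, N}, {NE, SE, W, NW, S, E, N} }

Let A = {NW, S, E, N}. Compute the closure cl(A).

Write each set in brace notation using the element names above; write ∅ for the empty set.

closure: X∖int(X∖A) = X∖{NE, W} = {SE, NW, S, E, N}

{SE, NW, S, E, N}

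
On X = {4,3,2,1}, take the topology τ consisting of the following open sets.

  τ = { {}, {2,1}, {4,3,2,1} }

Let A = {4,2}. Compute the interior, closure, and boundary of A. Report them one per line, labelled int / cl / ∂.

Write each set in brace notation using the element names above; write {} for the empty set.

int(A) = {}
cl(A)  = {4,3,2,1}
∂A     = {4,3,2,1}

open subsets of A: {}; so int(A) = {}
closure: X∖int(X∖A) = X∖{} = {4,3,2,1}
∂A = {4,3,2,1} minus {} = {4,3,2,1}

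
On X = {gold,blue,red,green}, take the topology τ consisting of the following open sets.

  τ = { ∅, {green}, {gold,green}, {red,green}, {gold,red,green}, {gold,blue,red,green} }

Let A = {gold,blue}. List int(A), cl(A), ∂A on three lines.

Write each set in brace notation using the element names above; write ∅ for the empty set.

interior: largest open inside A is ∅ (from ∅)
cl via duality: int({red,green}) = {red,green}, so X∖{red,green} = {gold,blue}
cl∖int = {gold,blue}

int(A) = ∅
cl(A)  = {gold,blue}
∂A     = {gold,blue}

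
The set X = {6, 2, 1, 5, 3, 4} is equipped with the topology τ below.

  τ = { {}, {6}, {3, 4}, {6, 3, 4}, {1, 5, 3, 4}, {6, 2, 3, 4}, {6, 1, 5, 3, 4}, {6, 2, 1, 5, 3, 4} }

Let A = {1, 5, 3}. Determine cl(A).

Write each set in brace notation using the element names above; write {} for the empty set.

X∖A={6, 2, 4}, int(X∖A)={6}, hence cl(A)={2, 1, 5, 3, 4}

{2, 1, 5, 3, 4}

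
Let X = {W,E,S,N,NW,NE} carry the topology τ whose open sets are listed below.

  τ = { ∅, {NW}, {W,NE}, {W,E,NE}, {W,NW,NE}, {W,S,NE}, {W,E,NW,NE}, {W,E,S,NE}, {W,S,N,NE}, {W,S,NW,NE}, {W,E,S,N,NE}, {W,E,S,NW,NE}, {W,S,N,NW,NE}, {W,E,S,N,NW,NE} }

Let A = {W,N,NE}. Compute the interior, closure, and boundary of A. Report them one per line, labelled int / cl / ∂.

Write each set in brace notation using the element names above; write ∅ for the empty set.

interior: largest open inside A is {W,NE} (from ∅, {W,NE})
cl via duality: int({E,S,NW}) = {NW}, so X∖{NW} = {W,E,S,N,NE}
cl∖int = {E,S,N}

int(A) = {W,NE}
cl(A)  = {W,E,S,N,NE}
∂A     = {E,S,N}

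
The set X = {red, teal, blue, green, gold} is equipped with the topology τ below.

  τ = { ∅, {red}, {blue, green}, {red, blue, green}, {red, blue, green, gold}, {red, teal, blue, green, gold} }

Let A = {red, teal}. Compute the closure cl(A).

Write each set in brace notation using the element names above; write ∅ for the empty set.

X∖A={blue, green, gold}, int(X∖A)={blue, green}, hence cl(A)={red, teal, gold}

{red, teal, gold}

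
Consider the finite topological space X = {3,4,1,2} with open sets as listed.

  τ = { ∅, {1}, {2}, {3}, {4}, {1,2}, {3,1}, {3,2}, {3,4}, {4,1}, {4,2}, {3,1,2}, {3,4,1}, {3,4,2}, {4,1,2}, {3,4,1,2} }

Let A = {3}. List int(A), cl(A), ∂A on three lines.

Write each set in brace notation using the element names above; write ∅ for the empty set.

U open, U⊆A: ∅, {3}. int(A) = ⋃ = {3}
X∖A={4,1,2}, int(X∖A)={4,1,2}, hence cl(A)={3}
∂A: remove int from cl → ∅

int(A) = {3}
cl(A)  = {3}
∂A     = ∅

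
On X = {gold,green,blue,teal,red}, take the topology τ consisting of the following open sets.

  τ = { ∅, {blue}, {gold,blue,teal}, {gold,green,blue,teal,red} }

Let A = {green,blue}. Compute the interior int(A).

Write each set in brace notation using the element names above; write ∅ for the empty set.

{blue}

interior: largest open inside A is {blue} (from ∅, {blue})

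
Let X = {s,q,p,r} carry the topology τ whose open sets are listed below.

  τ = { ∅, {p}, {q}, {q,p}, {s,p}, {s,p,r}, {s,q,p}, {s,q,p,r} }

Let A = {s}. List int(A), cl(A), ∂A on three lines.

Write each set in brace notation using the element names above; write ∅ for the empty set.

opens ⊆ A: ∅; union → int = ∅
complement {q,p,r}; its interior {q,p}; cl(A) = X∖{q,p} = {s,r}
boundary = {s,r} ∖ ∅ = {s,r}

int(A) = ∅
cl(A)  = {s,r}
∂A     = {s,r}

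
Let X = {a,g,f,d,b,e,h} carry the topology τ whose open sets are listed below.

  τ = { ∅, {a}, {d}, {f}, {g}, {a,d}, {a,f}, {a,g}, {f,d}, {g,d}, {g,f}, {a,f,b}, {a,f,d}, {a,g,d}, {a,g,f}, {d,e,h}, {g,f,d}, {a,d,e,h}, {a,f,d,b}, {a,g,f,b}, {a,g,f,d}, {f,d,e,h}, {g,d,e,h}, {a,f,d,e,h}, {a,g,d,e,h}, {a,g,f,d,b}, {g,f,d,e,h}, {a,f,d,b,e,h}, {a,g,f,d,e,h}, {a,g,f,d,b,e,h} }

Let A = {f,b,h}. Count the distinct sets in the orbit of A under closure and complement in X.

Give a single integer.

8

cl via duality: int({a,g,d,e}) = {a,g,d}, so X∖{a,g,d} = {f,b,e,h}
Write k for closure, c for complement:
  1. A     = {f,b,h}
  2. kA    = {f,b,e,h}
  3. cA    = {a,g,d,e}
  4. ckA   = {a,g,d}
  5. kcA   = {a,g,d,b,e,h}
  6. ckcA  = {f}
  7. kckcA = {f,b}
  8. ckckcA = {a,g,d,e,h}
applying k or c yields no new set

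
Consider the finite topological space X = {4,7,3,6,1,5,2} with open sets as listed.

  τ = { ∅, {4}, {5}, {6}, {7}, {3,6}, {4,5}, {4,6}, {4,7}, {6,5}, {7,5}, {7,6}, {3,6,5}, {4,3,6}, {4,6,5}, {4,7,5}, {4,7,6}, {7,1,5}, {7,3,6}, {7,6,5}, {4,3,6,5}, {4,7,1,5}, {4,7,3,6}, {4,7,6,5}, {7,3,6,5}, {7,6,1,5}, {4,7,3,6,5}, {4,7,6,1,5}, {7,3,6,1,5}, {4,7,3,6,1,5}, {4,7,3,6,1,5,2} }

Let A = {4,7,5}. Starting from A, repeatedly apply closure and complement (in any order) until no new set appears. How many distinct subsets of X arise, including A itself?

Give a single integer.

6

cl via duality: int({3,6,1,2}) = {3,6}, so X∖{3,6} = {4,7,1,5,2}
Write k for closure, c for complement:
  1. A     = {4,7,5}
  2. kA    = {4,7,1,5,2}
  3. cA    = {3,6,1,2}
  4. ckA   = {3,6}
  5. kckA  = {3,6,2}
  6. ckckA = {4,7,1,5}
applying k or c yields no new set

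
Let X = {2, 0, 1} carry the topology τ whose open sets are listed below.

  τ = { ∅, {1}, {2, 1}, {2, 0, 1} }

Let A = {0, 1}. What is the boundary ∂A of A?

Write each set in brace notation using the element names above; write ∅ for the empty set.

U open, U⊆A: ∅, {1}. int(A) = ⋃ = {1}
X∖A={2}, int(X∖A)=∅, hence cl(A)={2, 0, 1}
∂A: remove int from cl → {2, 0}

{2, 0}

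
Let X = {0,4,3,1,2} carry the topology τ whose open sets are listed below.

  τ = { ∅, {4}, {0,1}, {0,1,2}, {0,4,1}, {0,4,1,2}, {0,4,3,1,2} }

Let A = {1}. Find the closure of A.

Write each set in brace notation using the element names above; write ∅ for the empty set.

{0,3,1,2}

complement {0,4,3,2}; its interior {4}; cl(A) = X∖{4} = {0,3,1,2}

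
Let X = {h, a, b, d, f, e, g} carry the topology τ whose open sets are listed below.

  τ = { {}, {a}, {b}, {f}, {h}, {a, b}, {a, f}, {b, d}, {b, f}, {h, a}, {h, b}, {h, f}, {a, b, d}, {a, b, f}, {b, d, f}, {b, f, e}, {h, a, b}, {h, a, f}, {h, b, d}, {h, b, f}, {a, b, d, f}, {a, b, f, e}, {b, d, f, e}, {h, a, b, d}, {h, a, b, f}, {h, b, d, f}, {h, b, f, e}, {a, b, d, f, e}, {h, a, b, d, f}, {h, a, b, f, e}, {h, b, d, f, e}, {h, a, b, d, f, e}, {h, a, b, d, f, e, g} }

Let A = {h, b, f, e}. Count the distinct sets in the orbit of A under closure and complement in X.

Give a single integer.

6

X∖A={a, d, g}, int(X∖A)={a}, hence cl(A)={h, b, d, f, e, g}
Orbit (k=closure, c=complement):
  1. A     = {h, b, f, e}
  2. kA    = {h, b, d, f, e, g}
  3. cA    = {a, d, g}
  4. ckA   = {a}
  5. kckA  = {a, g}
  6. ckckA = {h, b, d, f, e}
(closed under both — stop)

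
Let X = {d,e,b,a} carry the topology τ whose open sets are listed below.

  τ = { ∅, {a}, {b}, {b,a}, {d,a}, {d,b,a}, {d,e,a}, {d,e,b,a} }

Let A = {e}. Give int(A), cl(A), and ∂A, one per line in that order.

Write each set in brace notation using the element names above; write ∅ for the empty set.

U open, U⊆A: ∅. int(A) = ⋃ = ∅
X∖A={d,b,a}, int(X∖A)={d,b,a}, hence cl(A)={e}
∂A: remove int from cl → {e}

int(A) = ∅
cl(A)  = {e}
∂A     = {e}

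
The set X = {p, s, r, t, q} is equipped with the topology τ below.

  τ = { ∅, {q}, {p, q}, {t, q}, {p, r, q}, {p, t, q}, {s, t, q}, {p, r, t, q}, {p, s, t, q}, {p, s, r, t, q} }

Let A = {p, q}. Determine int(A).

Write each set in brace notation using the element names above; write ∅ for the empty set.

{p, q}

U open, U⊆A: ∅, {q}, {p, q}. int(A) = ⋃ = {p, q}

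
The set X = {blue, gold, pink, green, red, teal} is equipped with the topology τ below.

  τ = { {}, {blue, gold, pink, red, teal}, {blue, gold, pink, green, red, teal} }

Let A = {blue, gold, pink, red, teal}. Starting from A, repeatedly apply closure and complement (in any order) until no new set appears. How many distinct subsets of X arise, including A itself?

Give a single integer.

4

cl via duality: int({green}) = {}, so X∖{} = {blue, gold, pink, green, red, teal}
Write k for closure, c for complement:
  1. A     = {blue, gold, pink, red, teal}
  2. kA    = {blue, gold, pink, green, red, teal}
  3. cA    = {green}
  4. ckA   = {}
applying k or c yields no new set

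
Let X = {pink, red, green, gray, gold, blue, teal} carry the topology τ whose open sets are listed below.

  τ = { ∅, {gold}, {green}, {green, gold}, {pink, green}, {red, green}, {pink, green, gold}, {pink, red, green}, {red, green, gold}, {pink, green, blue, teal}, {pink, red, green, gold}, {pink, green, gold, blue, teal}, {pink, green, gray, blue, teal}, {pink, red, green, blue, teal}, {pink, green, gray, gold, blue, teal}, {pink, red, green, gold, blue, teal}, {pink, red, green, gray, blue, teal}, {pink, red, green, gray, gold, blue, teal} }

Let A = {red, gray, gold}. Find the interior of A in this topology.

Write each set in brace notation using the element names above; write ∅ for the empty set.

interior: largest open inside A is {gold} (from ∅, {gold})

{gold}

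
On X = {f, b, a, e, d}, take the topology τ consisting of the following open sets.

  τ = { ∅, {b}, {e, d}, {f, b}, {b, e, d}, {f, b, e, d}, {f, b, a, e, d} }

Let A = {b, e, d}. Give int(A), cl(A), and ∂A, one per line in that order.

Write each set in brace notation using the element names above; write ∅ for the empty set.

open subsets of A: ∅, {b}, {e, d}, {b, e, d}; so int(A) = {b, e, d}
closure: X∖int(X∖A) = X∖∅ = {f, b, a, e, d}
∂A = {f, b, a, e, d} minus {b, e, d} = {f, a}

int(A) = {b, e, d}
cl(A)  = {f, b, a, e, d}
∂A     = {f, a}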